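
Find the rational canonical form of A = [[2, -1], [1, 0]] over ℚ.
The invariant factors of A (the non-unit diagonal entries of the Smith normal form of xI - A over ℚ[x]) are (x - 1)^2, each dividing the next. The characteristic polynomial is their product, (x - 1)^2.

The rational canonical form is the block-diagonal matrix of companion matrices C(f_i):
R = [[0, -1], [1, 2]].

R = [[0, -1], [1, 2]]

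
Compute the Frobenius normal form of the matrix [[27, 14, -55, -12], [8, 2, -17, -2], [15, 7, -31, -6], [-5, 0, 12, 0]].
R = [[0, 0, 0, -2], [1, 0, 0, 1], [0, 1, 0, 1], [0, 0, 1, -2]]

The invariant factors of A (the non-unit diagonal entries of the Smith normal form of xI - A over ℚ[x]) are (x + 2)(x^3 - x + 1), each dividing the next. The characteristic polynomial is their product, (x + 2)(x^3 - x + 1).

The rational canonical form is the block-diagonal matrix of companion matrices C(f_i):
R = [[0, 0, 0, -2], [1, 0, 0, 1], [0, 1, 0, 1], [0, 0, 1, -2]].

Note the characteristic polynomial does not split into linear factors over ℚ, so A has no Jordan form over ℚ; the rational canonical form exists over any field.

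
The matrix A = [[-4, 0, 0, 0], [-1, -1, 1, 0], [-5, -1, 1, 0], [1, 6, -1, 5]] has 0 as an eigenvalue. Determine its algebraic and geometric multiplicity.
The characteristic polynomial is x^2(x - 5)(x + 4), so the factor x appears with exponent 2: the algebraic multiplicity is 2.

rank(A) = 3, so the eigenspace has dimension 4 - 3 = 1: the geometric multiplicity is 1.

Since 1 < 2, A is not diagonalizable.

algebraic multiplicity 2, geometric multiplicity 1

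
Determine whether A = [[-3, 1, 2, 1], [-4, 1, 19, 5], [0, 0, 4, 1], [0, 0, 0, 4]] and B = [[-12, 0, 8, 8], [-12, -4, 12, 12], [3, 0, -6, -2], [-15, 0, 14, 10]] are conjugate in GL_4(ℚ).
trace(A) = 6 but trace(B) = -12. The trace is a similarity invariant, so A and B are not similar.

No.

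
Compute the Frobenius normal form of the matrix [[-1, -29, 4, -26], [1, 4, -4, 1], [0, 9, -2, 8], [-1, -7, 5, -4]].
The invariant factors of A (the non-unit diagonal entries of the Smith normal form of xI - A over ℚ[x]) are (x + 1)(x + 5)(x^2 - 3x + 5), each dividing the next. The characteristic polynomial is their product, (x + 1)(x + 5)(x^2 - 3x + 5).

The rational canonical form is the block-diagonal matrix of companion matrices C(f_i):
R = [[0, 0, 0, -25], [1, 0, 0, -15], [0, 1, 0, 8], [0, 0, 1, -3]].

Note the characteristic polynomial does not split into linear factors over ℚ, so A has no Jordan form over ℚ; the rational canonical form exists over any field.

R = [[0, 0, 0, -25], [1, 0, 0, -15], [0, 1, 0, 8], [0, 0, 1, -3]]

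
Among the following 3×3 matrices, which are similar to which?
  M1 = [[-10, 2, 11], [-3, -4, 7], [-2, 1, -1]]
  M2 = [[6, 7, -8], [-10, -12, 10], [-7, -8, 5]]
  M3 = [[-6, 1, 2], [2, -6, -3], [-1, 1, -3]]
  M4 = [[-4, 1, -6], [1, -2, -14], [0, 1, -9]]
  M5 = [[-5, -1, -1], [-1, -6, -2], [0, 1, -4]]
2 classes: {M1, M3, M4, M5}, {M2}

Characteristic polynomials: χ_{M1} = (x + 5)^3, χ_{M2} = (x - 3)(x + 2)^2, χ_{M3} = (x + 5)^3, χ_{M4} = (x + 5)^3, χ_{M5} = (x + 5)^3.

{M1, M3, M4, M5}: invariant factors (x + 5)^3.

{M2}: invariant factors (x - 3)(x + 2)^2.

Matrices are similar if and only if their invariant-factor lists agree; the partition into similarity classes is {M1, M3, M4, M5}, {M2}.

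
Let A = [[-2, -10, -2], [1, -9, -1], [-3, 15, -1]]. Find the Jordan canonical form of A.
J = [[-4, 1, 0], [0, -4, 0], [0, 0, -4]]

The characteristic polynomial is det(xI - A) = (x + 4)^3, so the eigenvalues are -4 (algebraic multiplicity 3).

For λ = -4: rank(A + 4I) = 1, rank((A + 4I)^2) = 0. The eigenspace has dimension 3 - 1 = 2, so there are 2 Jordan blocks; the rank sequence gives block sizes [2, 1].

Assembling the blocks gives the Jordan form J above.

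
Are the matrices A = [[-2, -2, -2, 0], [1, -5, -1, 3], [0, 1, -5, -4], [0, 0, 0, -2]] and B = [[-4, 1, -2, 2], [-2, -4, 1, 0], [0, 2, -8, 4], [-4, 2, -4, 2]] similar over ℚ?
Yes.

Two matrices over a field are similar if and only if they have the same invariant factors.

Both A and B have characteristic polynomial (x + 2)(x + 4)^3 and minimal polynomial (x + 2)(x + 4)^3. Computing further, both have invariant factors (x + 2)(x + 4)^3. Hence A and B are similar.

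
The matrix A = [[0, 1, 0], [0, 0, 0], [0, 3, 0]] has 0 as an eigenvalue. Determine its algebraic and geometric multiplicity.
The characteristic polynomial is x^3, so the factor x appears with exponent 3: the algebraic multiplicity is 3.

rank(A) = 1, so the eigenspace has dimension 3 - 1 = 2: the geometric multiplicity is 2.

Since 2 < 3, A is not diagonalizable.

algebraic multiplicity 3, geometric multiplicity 2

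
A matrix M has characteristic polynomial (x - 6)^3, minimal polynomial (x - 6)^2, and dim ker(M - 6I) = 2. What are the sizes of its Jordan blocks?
λ = 6: algebraic multiplicity 3 (exponent in χ_M), largest block size 2 (exponent in m_M), 2 blocks (geometric multiplicity). These force block sizes [2, 1].

Jordan blocks: (6, 2), (6, 1)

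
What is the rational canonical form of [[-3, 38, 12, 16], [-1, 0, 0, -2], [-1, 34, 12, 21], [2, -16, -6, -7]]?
R = [[0, -6, 0, 0], [1, 1, 0, 0], [0, 0, 0, -6], [0, 0, 1, 1]]

The invariant factors of A (the non-unit diagonal entries of the Smith normal form of xI - A over ℚ[x]) are x^2 - x + 6, x^2 - x + 6, each dividing the next. The characteristic polynomial is their product, (x^2 - x + 6)^2.

The rational canonical form is the block-diagonal matrix of companion matrices C(f_i):
R = [[0, -6, 0, 0], [1, 1, 0, 0], [0, 0, 0, -6], [0, 0, 1, 1]].

Note the characteristic polynomial does not split into linear factors over ℚ, so A has no Jordan form over ℚ; the rational canonical form exists over any field.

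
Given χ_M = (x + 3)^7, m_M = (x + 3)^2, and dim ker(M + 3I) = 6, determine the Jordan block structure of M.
λ = -3: algebraic multiplicity 7 (exponent in χ_M), largest block size 2 (exponent in m_M), 6 blocks (geometric multiplicity). These force block sizes [2, 1, 1, 1, 1, 1].

Jordan blocks: (-3, 2), (-3, 1), (-3, 1), (-3, 1), (-3, 1), (-3, 1)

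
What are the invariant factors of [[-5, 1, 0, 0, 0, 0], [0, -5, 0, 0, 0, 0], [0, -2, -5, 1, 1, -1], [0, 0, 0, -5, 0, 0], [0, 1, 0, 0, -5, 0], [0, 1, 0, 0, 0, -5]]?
x + 5, x + 5, (x + 5)^2, (x + 5)^2

The Jordan structure of A has elementary divisors (x + 5)^2, (x + 5)^2, (x + 5), (x + 5). Arranging the block sizes at each eigenvalue in decreasing order and taking row products gives the invariant factors.

Invariant factors (smallest first, each dividing the next): x + 5, x + 5, (x + 5)^2, (x + 5)^2.

Check: the last factor (x + 5)^2 is the minimal polynomial, and the product (x + 5)^6 is the characteristic polynomial.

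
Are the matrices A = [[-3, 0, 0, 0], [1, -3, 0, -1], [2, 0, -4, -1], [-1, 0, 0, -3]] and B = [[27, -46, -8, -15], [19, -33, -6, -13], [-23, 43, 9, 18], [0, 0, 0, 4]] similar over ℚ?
No.

trace(A) = -13 but trace(B) = 7. The trace is a similarity invariant, so A and B are not similar.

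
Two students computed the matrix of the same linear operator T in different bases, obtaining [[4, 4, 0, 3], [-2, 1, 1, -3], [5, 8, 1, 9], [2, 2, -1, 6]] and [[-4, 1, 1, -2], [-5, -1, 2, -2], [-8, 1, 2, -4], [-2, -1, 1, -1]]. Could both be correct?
trace(A) = 12 but trace(B) = -4. The trace is a similarity invariant, so A and B are not similar.

No.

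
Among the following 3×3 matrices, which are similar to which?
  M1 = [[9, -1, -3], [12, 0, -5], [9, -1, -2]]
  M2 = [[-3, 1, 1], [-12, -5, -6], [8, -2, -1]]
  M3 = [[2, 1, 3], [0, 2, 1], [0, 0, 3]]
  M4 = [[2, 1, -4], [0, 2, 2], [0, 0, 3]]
Characteristic polynomials: χ_{M1} = (x - 3)(x - 2)^2, χ_{M2} = (x - 1)(x + 5)^2, χ_{M3} = (x - 3)(x - 2)^2, χ_{M4} = (x - 3)(x - 2)^2.

{M1, M3, M4}: invariant factors (x - 3)(x - 2)^2.

{M2}: invariant factors (x - 1)(x + 5)^2.

Matrices are similar if and only if their invariant-factor lists agree; the partition into similarity classes is {M1, M3, M4}, {M2}.

2 classes: {M1, M3, M4}, {M2}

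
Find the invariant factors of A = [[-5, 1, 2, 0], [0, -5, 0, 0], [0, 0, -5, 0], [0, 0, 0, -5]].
x + 5, x + 5, (x + 5)^2

The Jordan structure of A has elementary divisors (x + 5)^2, (x + 5), (x + 5). Arranging the block sizes at each eigenvalue in decreasing order and taking row products gives the invariant factors.

Invariant factors (smallest first, each dividing the next): x + 5, x + 5, (x + 5)^2.

Check: the last factor (x + 5)^2 is the minimal polynomial, and the product (x + 5)^4 is the characteristic polynomial.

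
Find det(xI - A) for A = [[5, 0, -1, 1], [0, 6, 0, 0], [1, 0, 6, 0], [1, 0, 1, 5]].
χ_A(x) = (x - 6)^2(x - 5)^2

xI - A = [[x - 5, 0, 1, -1], [0, x - 6, 0, 0], [-1, 0, x - 6, 0], [-1, 0, -1, x - 5]].

Expanding det(xI - A) along the first row:
det(xI - A) = + (x - 5)·det([[x - 6, 0, 0], [0, x - 6, 0], [0, -1, x - 5]]) - (0)·det([[0, 0, 0], [-1, x - 6, 0], [-1, -1, x - 5]]) + (1)·det([[0, x - 6, 0], [-1, 0, 0], [-1, 0, x - 5]]) - (-1)·det([[0, x - 6, 0], [-1, 0, x - 6], [-1, 0, -1]]).

Evaluating gives χ_A(x) = x^4 - 22x^3 + 181x^2 - 660x + 900 = (x - 6)^2(x - 5)^2.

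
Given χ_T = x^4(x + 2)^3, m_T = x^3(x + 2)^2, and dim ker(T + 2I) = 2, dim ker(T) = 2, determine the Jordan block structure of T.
Jordan blocks: (-2, 2), (-2, 1), (0, 3), (0, 1)

λ = -2: algebraic multiplicity 3 (exponent in χ_T), largest block size 2 (exponent in m_T), 2 blocks (geometric multiplicity). These force block sizes [2, 1].
λ = 0: algebraic multiplicity 4 (exponent in χ_T), largest block size 3 (exponent in m_T), 2 blocks (geometric multiplicity). These force block sizes [3, 1].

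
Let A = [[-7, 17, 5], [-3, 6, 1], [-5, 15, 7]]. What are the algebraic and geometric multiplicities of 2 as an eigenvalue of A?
The characteristic polynomial is (x - 2)^3, so the factor x - 2 appears with exponent 3: the algebraic multiplicity is 3.

rank(A - 2I) = 2, so the eigenspace has dimension 3 - 2 = 1: the geometric multiplicity is 1.

Since 1 < 3, A is not diagonalizable.

algebraic multiplicity 3, geometric multiplicity 1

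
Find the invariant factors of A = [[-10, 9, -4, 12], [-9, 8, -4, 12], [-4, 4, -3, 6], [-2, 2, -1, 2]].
The Jordan structure of A has elementary divisors (x + 1)^2, (x + 1), x. Arranging the block sizes at each eigenvalue in decreasing order and taking row products gives the invariant factors.

Invariant factors (smallest first, each dividing the next): x + 1, x(x + 1)^2.

Check: the last factor x(x + 1)^2 is the minimal polynomial, and the product x(x + 1)^3 is the characteristic polynomial.

x + 1, x(x + 1)^2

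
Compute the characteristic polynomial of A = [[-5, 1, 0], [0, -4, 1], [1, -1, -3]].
xI - A = [[x + 5, -1, 0], [0, x + 4, -1], [-1, 1, x + 3]].

Expanding det(xI - A) along the first row:
det(xI - A) = + (x + 5)·det([[x + 4, -1], [1, x + 3]]) - (-1)·det([[0, -1], [-1, x + 3]]) + (0)·det([[0, x + 4], [-1, 1]]).

Evaluating gives χ_A(x) = x^3 + 12x^2 + 48x + 64 = (x + 4)^3.

χ_A(x) = (x + 4)^3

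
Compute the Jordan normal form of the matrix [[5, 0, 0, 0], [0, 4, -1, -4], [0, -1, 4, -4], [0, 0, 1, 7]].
The characteristic polynomial is det(xI - A) = (x - 5)^4, so the eigenvalues are 5 (algebraic multiplicity 4).

For λ = 5: rank(A - 5I) = 2, rank((A - 5I)^2) = 1, rank((A - 5I)^3) = 0. The eigenspace has dimension 4 - 2 = 2, so there are 2 Jordan blocks; the rank sequence gives block sizes [3, 1].

Assembling the blocks gives the Jordan form J above.

J = [[5, 1, 0, 0], [0, 5, 1, 0], [0, 0, 5, 0], [0, 0, 0, 5]]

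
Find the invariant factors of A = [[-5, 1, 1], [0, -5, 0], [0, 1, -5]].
The Jordan structure of A has elementary divisors (x + 5)^3. Arranging the block sizes at each eigenvalue in decreasing order and taking row products gives the invariant factors.

Invariant factors (smallest first, each dividing the next): (x + 5)^3.

Check: the last factor (x + 5)^3 is the minimal polynomial, and the product (x + 5)^3 is the characteristic polynomial.

(x + 5)^3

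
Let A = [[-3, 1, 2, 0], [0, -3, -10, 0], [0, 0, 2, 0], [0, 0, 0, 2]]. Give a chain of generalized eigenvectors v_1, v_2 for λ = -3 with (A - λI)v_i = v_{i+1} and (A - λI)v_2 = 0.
We seek v_1 ∈ ker((A + 3I)^2) \ ker(A + 3I), then set v_{i+1} = (A + 3I) v_i.

One such chain is v_1 = [[2, 1, 0, 0]]^T, v_2 = [[1, 0, 0, 0]]^T. Check: (A + 3I) v_2 = [[0, 0, 0, 0]]^T = 0.

v_1 = [[2, 1, 0, 0]]^T, v_2 = [[1, 0, 0, 0]]^T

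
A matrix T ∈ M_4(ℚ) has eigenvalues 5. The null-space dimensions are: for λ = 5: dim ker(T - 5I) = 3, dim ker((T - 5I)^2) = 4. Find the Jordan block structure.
λ = 5: successive nullity increments [3, 1] count blocks of size ≥ k; block sizes are [2, 1, 1].

Jordan blocks: (5, 2), (5, 1), (5, 1)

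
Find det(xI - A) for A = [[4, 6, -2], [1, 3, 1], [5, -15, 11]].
xI - A = [[x - 4, -6, 2], [-1, x - 3, -1], [-5, 15, x - 11]].

Expanding det(xI - A) along the first row:
det(xI - A) = + (x - 4)·det([[x - 3, -1], [15, x - 11]]) - (-6)·det([[-1, -1], [-5, x - 11]]) + (2)·det([[-1, x - 3], [-5, 15]]).

Evaluating gives χ_A(x) = x^3 - 18x^2 + 108x - 216 = (x - 6)^3.

χ_A(x) = (x - 6)^3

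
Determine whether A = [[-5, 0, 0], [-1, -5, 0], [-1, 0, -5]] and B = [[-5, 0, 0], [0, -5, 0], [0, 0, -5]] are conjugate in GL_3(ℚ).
No.

Both have characteristic polynomial (x + 5)^3, but the minimal polynomial of A is (x + 5)^2 while the minimal polynomial of B is x + 5. The minimal polynomial is a similarity invariant, so A and B are not similar.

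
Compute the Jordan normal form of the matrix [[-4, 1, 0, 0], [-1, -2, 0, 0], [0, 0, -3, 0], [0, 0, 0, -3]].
The characteristic polynomial is det(xI - A) = (x + 3)^4, so the eigenvalues are -3 (algebraic multiplicity 4).

For λ = -3: rank(A + 3I) = 1, rank((A + 3I)^2) = 0. The eigenspace has dimension 4 - 1 = 3, so there are 3 Jordan blocks; the rank sequence gives block sizes [2, 1, 1].

Assembling the blocks gives the Jordan form J above.

J = [[-3, 1, 0, 0], [0, -3, 0, 0], [0, 0, -3, 0], [0, 0, 0, -3]]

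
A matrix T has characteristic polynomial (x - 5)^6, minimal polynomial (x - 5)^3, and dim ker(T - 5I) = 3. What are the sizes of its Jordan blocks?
Jordan blocks: (5, 3), (5, 2), (5, 1)

λ = 5: algebraic multiplicity 6 (exponent in χ_T), largest block size 3 (exponent in m_T), 3 blocks (geometric multiplicity). These force block sizes [3, 2, 1].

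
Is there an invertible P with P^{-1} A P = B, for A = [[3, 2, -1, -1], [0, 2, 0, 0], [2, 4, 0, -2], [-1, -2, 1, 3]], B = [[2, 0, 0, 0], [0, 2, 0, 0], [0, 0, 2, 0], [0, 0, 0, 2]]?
No.

Both have characteristic polynomial (x - 2)^4, but the minimal polynomial of A is (x - 2)^2 while the minimal polynomial of B is x - 2. The minimal polynomial is a similarity invariant, so A and B are not similar.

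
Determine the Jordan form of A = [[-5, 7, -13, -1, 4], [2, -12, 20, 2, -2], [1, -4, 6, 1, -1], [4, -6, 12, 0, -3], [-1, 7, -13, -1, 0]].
J = [[-4, 0, 0, 0, 0], [0, -4, 0, 0, 0], [0, 0, -1, 1, 0], [0, 0, 0, -1, 1], [0, 0, 0, 0, -1]]

The characteristic polynomial is det(xI - A) = (x + 1)^3(x + 4)^2, so the eigenvalues are -4 (algebraic multiplicity 2), -1 (algebraic multiplicity 3).

For λ = -4: rank(A + 4I) = 3. The eigenspace has dimension 5 - 3 = 2, so there are 2 Jordan blocks; the rank sequence gives block sizes [1, 1].

For λ = -1: rank(A + I) = 4, rank((A + I)^2) = 3, rank((A + I)^3) = 2. The eigenspace has dimension 5 - 4 = 1, so there is 1 Jordan block; the rank sequence gives block sizes [3].

Assembling the blocks gives the Jordan form J above.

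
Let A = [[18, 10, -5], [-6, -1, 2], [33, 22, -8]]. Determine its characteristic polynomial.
xI - A = [[x - 18, -10, 5], [6, x + 1, -2], [-33, -22, x + 8]].

Expanding det(xI - A) along the first row:
det(xI - A) = + (x - 18)·det([[x + 1, -2], [-22, x + 8]]) - (-10)·det([[6, -2], [-33, x + 8]]) + (5)·det([[6, x + 1], [-33, -22]]).

Evaluating gives χ_A(x) = x^3 - 9x^2 + 27x - 27 = (x - 3)^3.

χ_A(x) = (x - 3)^3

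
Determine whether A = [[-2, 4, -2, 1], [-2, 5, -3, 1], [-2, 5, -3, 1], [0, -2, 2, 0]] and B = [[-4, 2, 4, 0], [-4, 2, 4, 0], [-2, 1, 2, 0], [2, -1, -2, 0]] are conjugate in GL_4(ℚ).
Both have characteristic polynomial x^4 and minimal polynomial x^2. But rank(A) = 2 for A while rank(B) = 1 for B, so the number of Jordan blocks at λ = 0 differs. A and B are not similar.

No.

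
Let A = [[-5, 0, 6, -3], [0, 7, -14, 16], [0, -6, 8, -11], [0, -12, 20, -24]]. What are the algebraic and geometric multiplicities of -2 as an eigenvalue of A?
algebraic multiplicity 2, geometric multiplicity 1

The characteristic polynomial is (x + 2)^2(x + 5)^2, so the factor x + 2 appears with exponent 2: the algebraic multiplicity is 2.

rank(A + 2I) = 3, so the eigenspace has dimension 4 - 3 = 1: the geometric multiplicity is 1.

Since 1 < 2, A is not diagonalizable.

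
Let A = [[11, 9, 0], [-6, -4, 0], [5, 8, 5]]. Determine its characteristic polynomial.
xI - A = [[x - 11, -9, 0], [6, x + 4, 0], [-5, -8, x - 5]].

Expanding det(xI - A) along the first row:
det(xI - A) = + (x - 11)·det([[x + 4, 0], [-8, x - 5]]) - (-9)·det([[6, 0], [-5, x - 5]]) + (0)·det([[6, x + 4], [-5, -8]]).

Evaluating gives χ_A(x) = x^3 - 12x^2 + 45x - 50 = (x - 5)^2(x - 2).

χ_A(x) = (x - 5)^2(x - 2)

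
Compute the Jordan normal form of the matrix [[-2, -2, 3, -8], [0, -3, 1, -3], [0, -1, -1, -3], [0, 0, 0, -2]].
J = [[-2, 1, 0, 0], [0, -2, 1, 0], [0, 0, -2, 0], [0, 0, 0, -2]]

The characteristic polynomial is det(xI - A) = (x + 2)^4, so the eigenvalues are -2 (algebraic multiplicity 4).

For λ = -2: rank(A + 2I) = 2, rank((A + 2I)^2) = 1, rank((A + 2I)^3) = 0. The eigenspace has dimension 4 - 2 = 2, so there are 2 Jordan blocks; the rank sequence gives block sizes [3, 1].

Assembling the blocks gives the Jordan form J above.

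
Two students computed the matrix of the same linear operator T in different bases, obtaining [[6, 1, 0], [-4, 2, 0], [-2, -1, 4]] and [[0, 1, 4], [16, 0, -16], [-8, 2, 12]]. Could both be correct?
Two matrices over a field are similar if and only if they have the same invariant factors.

Both A and B have characteristic polynomial (x - 4)^3 and minimal polynomial (x - 4)^2. Computing further, both have invariant factors x - 4, (x - 4)^2. Hence A and B are similar.

Yes.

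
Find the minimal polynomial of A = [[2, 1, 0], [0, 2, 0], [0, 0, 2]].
The characteristic polynomial factors as (x - 2)^3. The minimal polynomial is ∏(x - λ)^{k_λ} where k_λ is the size of the largest Jordan block at λ.

For λ = 2: rank(A - 2I) = 1, and the largest Jordan block has size 2 (the smallest k with rank((A - 2I)^k) = rank((A - 2I)^(k+1))).

So m_A(x) = (x - 2)^2.

m_A(x) = (x - 2)^2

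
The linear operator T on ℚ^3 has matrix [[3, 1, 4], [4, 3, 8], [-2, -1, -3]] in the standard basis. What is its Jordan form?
J = [[1, 1, 0], [0, 1, 0], [0, 0, 1]]

The characteristic polynomial is det(xI - A) = (x - 1)^3, so the eigenvalues are 1 (algebraic multiplicity 3).

For λ = 1: rank(A - I) = 1, rank((A - I)^2) = 0. The eigenspace has dimension 3 - 1 = 2, so there are 2 Jordan blocks; the rank sequence gives block sizes [2, 1].

Assembling the blocks gives the Jordan form J above.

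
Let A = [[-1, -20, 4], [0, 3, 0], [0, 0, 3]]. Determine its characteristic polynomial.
χ_A(x) = (x - 3)^2(x + 1)

xI - A = [[x + 1, 20, -4], [0, x - 3, 0], [0, 0, x - 3]].

Expanding det(xI - A) along the first row:
det(xI - A) = + (x + 1)·det([[x - 3, 0], [0, x - 3]]) - (20)·det([[0, 0], [0, x - 3]]) + (-4)·det([[0, x - 3], [0, 0]]).

Evaluating gives χ_A(x) = x^3 - 5x^2 + 3x + 9 = (x - 3)^2(x + 1).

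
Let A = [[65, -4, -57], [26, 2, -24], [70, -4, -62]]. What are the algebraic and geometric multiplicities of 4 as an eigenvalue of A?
algebraic multiplicity 1, geometric multiplicity 1

The characteristic polynomial is (x - 6)(x - 4)(x + 5), so the factor x - 4 appears with exponent 1: the algebraic multiplicity is 1.

rank(A - 4I) = 2, so the eigenspace has dimension 3 - 2 = 1: the geometric multiplicity is 1.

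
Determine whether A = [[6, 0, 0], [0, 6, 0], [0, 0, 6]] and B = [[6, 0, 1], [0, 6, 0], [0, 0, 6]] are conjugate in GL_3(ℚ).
No.

Both have characteristic polynomial (x - 6)^3, but the minimal polynomial of A is x - 6 while the minimal polynomial of B is (x - 6)^2. The minimal polynomial is a similarity invariant, so A and B are not similar.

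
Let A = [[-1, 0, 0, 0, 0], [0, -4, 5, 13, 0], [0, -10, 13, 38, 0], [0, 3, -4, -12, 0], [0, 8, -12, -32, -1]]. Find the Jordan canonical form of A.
The characteristic polynomial is det(xI - A) = (x + 1)^5, so the eigenvalues are -1 (algebraic multiplicity 5).

For λ = -1: rank(A + I) = 2, rank((A + I)^2) = 1, rank((A + I)^3) = 0. The eigenspace has dimension 5 - 2 = 3, so there are 3 Jordan blocks; the rank sequence gives block sizes [3, 1, 1].

Assembling the blocks gives the Jordan form J above.

J = [[-1, 1, 0, 0, 0], [0, -1, 1, 0, 0], [0, 0, -1, 0, 0], [0, 0, 0, -1, 0], [0, 0, 0, 0, -1]]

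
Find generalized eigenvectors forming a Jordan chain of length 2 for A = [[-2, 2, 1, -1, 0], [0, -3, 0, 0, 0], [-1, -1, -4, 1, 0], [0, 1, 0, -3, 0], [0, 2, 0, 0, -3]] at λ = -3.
v_1 = [[0, 1, -1, 0, 0]]^T, v_2 = [[1, 0, 0, 1, 2]]^T

We seek v_1 ∈ ker((A + 3I)^2) \ ker(A + 3I), then set v_{i+1} = (A + 3I) v_i.

One such chain is v_1 = [[0, 1, -1, 0, 0]]^T, v_2 = [[1, 0, 0, 1, 2]]^T. Check: (A + 3I) v_2 = [[0, 0, 0, 0, 0]]^T = 0.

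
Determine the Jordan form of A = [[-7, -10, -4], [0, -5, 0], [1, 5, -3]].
The characteristic polynomial is det(xI - A) = (x + 5)^3, so the eigenvalues are -5 (algebraic multiplicity 3).

For λ = -5: rank(A + 5I) = 1, rank((A + 5I)^2) = 0. The eigenspace has dimension 3 - 1 = 2, so there are 2 Jordan blocks; the rank sequence gives block sizes [2, 1].

Assembling the blocks gives the Jordan form J above.

J = [[-5, 1, 0], [0, -5, 0], [0, 0, -5]]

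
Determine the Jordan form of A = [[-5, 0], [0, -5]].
The characteristic polynomial is det(xI - A) = (x + 5)^2, so the eigenvalues are -5 (algebraic multiplicity 2).

For λ = -5: rank(A + 5I) = 0. The eigenspace has dimension 2 - 0 = 2, so there are 2 Jordan blocks; the rank sequence gives block sizes [1, 1].

Assembling the blocks gives the Jordan form J above.

J = [[-5, 0], [0, -5]]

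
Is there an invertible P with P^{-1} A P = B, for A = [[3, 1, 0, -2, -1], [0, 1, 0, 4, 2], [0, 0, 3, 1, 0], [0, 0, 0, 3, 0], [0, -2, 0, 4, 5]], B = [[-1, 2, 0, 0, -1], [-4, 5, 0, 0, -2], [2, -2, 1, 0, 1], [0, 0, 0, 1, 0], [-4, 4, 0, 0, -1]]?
No.

trace(A) = 15 but trace(B) = 5. The trace is a similarity invariant, so A and B are not similar.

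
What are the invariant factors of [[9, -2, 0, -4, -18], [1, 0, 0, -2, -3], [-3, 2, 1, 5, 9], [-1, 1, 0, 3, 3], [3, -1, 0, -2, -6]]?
(x - 1)^2, (x - 3)(x - 1)^2

The Jordan structure of A has elementary divisors (x - 1)^2, (x - 1)^2, (x - 3). Arranging the block sizes at each eigenvalue in decreasing order and taking row products gives the invariant factors.

Invariant factors (smallest first, each dividing the next): (x - 1)^2, (x - 3)(x - 1)^2.

Check: the last factor (x - 3)(x - 1)^2 is the minimal polynomial, and the product (x - 3)(x - 1)^4 is the characteristic polynomial.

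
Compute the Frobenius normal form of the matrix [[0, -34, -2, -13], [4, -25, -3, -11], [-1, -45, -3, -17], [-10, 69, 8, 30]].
R = [[0, 0, 0, -1], [1, 0, 0, -2], [0, 1, 0, 1], [0, 0, 1, 2]]

The invariant factors of A (the non-unit diagonal entries of the Smith normal form of xI - A over ℚ[x]) are (x^2 - x - 1)^2, each dividing the next. The characteristic polynomial is their product, (x^2 - x - 1)^2.

The rational canonical form is the block-diagonal matrix of companion matrices C(f_i):
R = [[0, 0, 0, -1], [1, 0, 0, -2], [0, 1, 0, 1], [0, 0, 1, 2]].

Note the characteristic polynomial does not split into linear factors over ℚ, so A has no Jordan form over ℚ; the rational canonical form exists over any field.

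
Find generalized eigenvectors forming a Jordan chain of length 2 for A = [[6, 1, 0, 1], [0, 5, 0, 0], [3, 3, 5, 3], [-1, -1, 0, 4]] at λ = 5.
v_1 = [[0, 1, 2, 0]]^T, v_2 = [[1, 0, 3, -1]]^T

We seek v_1 ∈ ker((A - 5I)^2) \ ker(A - 5I), then set v_{i+1} = (A - 5I) v_i.

One such chain is v_1 = [[0, 1, 2, 0]]^T, v_2 = [[1, 0, 3, -1]]^T. Check: (A - 5I) v_2 = [[0, 0, 0, 0]]^T = 0.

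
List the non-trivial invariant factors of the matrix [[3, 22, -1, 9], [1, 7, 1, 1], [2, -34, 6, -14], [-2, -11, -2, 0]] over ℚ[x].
x - 4, (x - 4)^3

The Jordan structure of A has elementary divisors (x - 4)^3, (x - 4). Arranging the block sizes at each eigenvalue in decreasing order and taking row products gives the invariant factors.

Invariant factors (smallest first, each dividing the next): x - 4, (x - 4)^3.

Check: the last factor (x - 4)^3 is the minimal polynomial, and the product (x - 4)^4 is the characteristic polynomial.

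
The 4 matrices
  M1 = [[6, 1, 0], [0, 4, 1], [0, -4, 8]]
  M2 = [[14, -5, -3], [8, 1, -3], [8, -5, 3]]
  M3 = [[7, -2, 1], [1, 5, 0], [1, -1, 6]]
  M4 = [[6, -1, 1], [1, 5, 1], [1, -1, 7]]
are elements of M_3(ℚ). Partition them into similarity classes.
Characteristic polynomials: χ_{M1} = (x - 6)^3, χ_{M2} = (x - 6)^3, χ_{M3} = (x - 6)^3, χ_{M4} = (x - 6)^3.

{M1, M3, M4}: invariant factors (x - 6)^3.

{M2}: invariant factors x - 6, (x - 6)^2.

Matrices are similar if and only if their invariant-factor lists agree; the partition into similarity classes is {M1, M3, M4}, {M2}.

2 classes: {M1, M3, M4}, {M2}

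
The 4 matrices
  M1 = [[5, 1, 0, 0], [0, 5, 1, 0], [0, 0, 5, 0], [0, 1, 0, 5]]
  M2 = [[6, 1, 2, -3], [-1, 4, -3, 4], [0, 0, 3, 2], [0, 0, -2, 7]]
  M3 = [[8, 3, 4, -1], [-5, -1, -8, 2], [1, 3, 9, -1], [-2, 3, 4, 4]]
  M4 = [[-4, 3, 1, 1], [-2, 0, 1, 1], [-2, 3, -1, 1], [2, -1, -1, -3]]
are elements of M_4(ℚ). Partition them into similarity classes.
2 classes: {M1, M2, M3}, {M4}

Characteristic polynomials: χ_{M1} = (x - 5)^4, χ_{M2} = (x - 5)^4, χ_{M3} = (x - 5)^4, χ_{M4} = (x + 2)^4.

{M1, M2, M3}: invariant factors x - 5, (x - 5)^3.

{M4}: invariant factors x + 2, (x + 2)^3.

Matrices are similar if and only if their invariant-factor lists agree; the partition into similarity classes is {M1, M2, M3}, {M4}.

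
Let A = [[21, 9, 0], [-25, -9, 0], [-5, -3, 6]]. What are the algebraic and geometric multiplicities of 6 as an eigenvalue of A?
The characteristic polynomial is (x - 6)^3, so the factor x - 6 appears with exponent 3: the algebraic multiplicity is 3.

rank(A - 6I) = 1, so the eigenspace has dimension 3 - 1 = 2: the geometric multiplicity is 2.

Since 2 < 3, A is not diagonalizable.

algebraic multiplicity 3, geometric multiplicity 2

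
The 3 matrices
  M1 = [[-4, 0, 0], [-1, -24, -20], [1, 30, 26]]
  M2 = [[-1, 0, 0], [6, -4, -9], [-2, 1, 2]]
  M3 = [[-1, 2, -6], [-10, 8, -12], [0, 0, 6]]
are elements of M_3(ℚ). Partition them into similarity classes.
Characteristic polynomials: χ_{M1} = (x - 6)(x + 4)^2, χ_{M2} = (x + 1)^3, χ_{M3} = (x - 6)(x - 4)(x - 3).

{M1}: invariant factors (x - 6)(x + 4)^2.

{M2}: invariant factors x + 1, (x + 1)^2.

{M3}: invariant factors (x - 6)(x - 4)(x - 3).

Matrices are similar if and only if their invariant-factor lists agree; the partition into similarity classes is {M1}, {M2}, {M3}.

3 classes: {M1}, {M2}, {M3}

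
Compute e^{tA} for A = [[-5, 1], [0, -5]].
e^{tA} = [[e^{-5*t}, t*e^{-5*t}], [0, e^{-5*t}]]

A has Jordan form J = [[-5, 1], [0, -5]] with A = PJP^{-1}, so e^{tA} = P e^{tJ} P^{-1}.

For a Jordan block J_k(λ), e^{tJ_k(λ)} = e^{λt} · (I + tN + t^2 N^2/2! + ... + t^{k-1} N^{k-1}/(k-1)!) where N is the nilpotent superdiagonal part.

Assembling the blocks and conjugating back gives the entries of e^{tA} as shown above.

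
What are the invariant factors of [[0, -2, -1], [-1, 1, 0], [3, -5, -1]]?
The Jordan structure of A has elementary divisors x^3. Arranging the block sizes at each eigenvalue in decreasing order and taking row products gives the invariant factors.

Invariant factors (smallest first, each dividing the next): x^3.

Check: the last factor x^3 is the minimal polynomial, and the product x^3 is the characteristic polynomial.

x^3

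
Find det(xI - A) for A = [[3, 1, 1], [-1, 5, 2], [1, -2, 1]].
χ_A(x) = (x - 3)^3

xI - A = [[x - 3, -1, -1], [1, x - 5, -2], [-1, 2, x - 1]].

Expanding det(xI - A) along the first row:
det(xI - A) = + (x - 3)·det([[x - 5, -2], [2, x - 1]]) - (-1)·det([[1, -2], [-1, x - 1]]) + (-1)·det([[1, x - 5], [-1, 2]]).

Evaluating gives χ_A(x) = x^3 - 9x^2 + 27x - 27 = (x - 3)^3.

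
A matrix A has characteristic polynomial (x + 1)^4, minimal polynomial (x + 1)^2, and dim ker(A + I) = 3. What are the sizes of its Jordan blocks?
Jordan blocks: (-1, 2), (-1, 1), (-1, 1)

λ = -1: algebraic multiplicity 4 (exponent in χ_A), largest block size 2 (exponent in m_A), 3 blocks (geometric multiplicity). These force block sizes [2, 1, 1].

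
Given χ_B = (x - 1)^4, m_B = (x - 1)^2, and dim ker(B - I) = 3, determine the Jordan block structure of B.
Jordan blocks: (1, 2), (1, 1), (1, 1)

λ = 1: algebraic multiplicity 4 (exponent in χ_B), largest block size 2 (exponent in m_B), 3 blocks (geometric multiplicity). These force block sizes [2, 1, 1].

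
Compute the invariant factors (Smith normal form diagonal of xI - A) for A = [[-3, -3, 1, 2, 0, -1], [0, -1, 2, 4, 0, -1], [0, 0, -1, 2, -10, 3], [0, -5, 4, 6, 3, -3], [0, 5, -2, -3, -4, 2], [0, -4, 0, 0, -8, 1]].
(x - 3)^2(x + 1)^2(x + 3)^2

The Jordan structure of A has elementary divisors (x + 3)^2, (x + 1)^2, (x - 3)^2. Arranging the block sizes at each eigenvalue in decreasing order and taking row products gives the invariant factors.

Invariant factors (smallest first, each dividing the next): (x - 3)^2(x + 1)^2(x + 3)^2.

Check: the last factor (x - 3)^2(x + 1)^2(x + 3)^2 is the minimal polynomial, and the product (x - 3)^2(x + 1)^2(x + 3)^2 is the characteristic polynomial.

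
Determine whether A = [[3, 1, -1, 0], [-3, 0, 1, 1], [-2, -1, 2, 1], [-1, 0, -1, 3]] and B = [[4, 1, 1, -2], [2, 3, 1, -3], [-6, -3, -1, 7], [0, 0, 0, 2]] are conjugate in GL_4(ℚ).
Yes.

Two matrices over a field are similar if and only if they have the same invariant factors.

Both A and B have characteristic polynomial (x - 2)^4 and minimal polynomial (x - 2)^2. Computing further, both have invariant factors (x - 2)^2, (x - 2)^2. Hence A and B are similar.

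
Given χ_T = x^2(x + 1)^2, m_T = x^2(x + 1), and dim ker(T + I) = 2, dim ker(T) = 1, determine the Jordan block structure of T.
λ = -1: algebraic multiplicity 2 (exponent in χ_T), largest block size 1 (exponent in m_T), 2 blocks (geometric multiplicity). These force block sizes [1, 1].
λ = 0: algebraic multiplicity 2 (exponent in χ_T), largest block size 2 (exponent in m_T), 1 block (geometric multiplicity). This forces block sizes [2].

Jordan blocks: (-1, 1), (-1, 1), (0, 2)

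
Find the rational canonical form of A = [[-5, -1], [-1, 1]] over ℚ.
R = [[0, 6], [1, -4]]

The invariant factors of A (the non-unit diagonal entries of the Smith normal form of xI - A over ℚ[x]) are x^2 + 4x - 6, each dividing the next. The characteristic polynomial is their product, x^2 + 4x - 6.

The rational canonical form is the block-diagonal matrix of companion matrices C(f_i):
R = [[0, 6], [1, -4]].

Note the characteristic polynomial does not split into linear factors over ℚ, so A has no Jordan form over ℚ; the rational canonical form exists over any field.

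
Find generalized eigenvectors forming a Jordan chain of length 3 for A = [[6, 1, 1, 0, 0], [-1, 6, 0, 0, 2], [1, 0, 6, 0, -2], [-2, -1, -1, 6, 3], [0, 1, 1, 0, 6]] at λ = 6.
v_1 = [[0, 0, 1, -1, 0]]^T, v_2 = [[1, 0, 0, -1, 1]]^T, v_3 = [[0, 1, -1, 1, 0]]^T

We seek v_1 ∈ ker((A - 6I)^3) \ ker((A - 6I)^2), then set v_{i+1} = (A - 6I) v_i.

One such chain is v_1 = [[0, 0, 1, -1, 0]]^T, v_2 = [[1, 0, 0, -1, 1]]^T, v_3 = [[0, 1, -1, 1, 0]]^T. Check: (A - 6I) v_3 = [[0, 0, 0, 0, 0]]^T = 0.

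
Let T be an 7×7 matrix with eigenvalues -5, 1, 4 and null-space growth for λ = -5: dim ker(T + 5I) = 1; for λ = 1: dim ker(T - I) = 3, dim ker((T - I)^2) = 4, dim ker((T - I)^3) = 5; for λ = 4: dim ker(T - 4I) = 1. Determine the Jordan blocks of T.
Jordan blocks: (-5, 1), (1, 3), (1, 1), (1, 1), (4, 1)

λ = -5: successive nullity increments [1] count blocks of size ≥ k; block sizes are [1].
λ = 1: successive nullity increments [3, 1, 1] count blocks of size ≥ k; block sizes are [3, 1, 1].
λ = 4: successive nullity increments [1] count blocks of size ≥ k; block sizes are [1].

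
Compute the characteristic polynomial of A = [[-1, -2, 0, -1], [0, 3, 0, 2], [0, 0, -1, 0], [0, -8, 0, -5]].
xI - A = [[x + 1, 2, 0, 1], [0, x - 3, 0, -2], [0, 0, x + 1, 0], [0, 8, 0, x + 5]].

Expanding det(xI - A) along the first row:
det(xI - A) = + (x + 1)·det([[x - 3, 0, -2], [0, x + 1, 0], [8, 0, x + 5]]) - (2)·det([[0, 0, -2], [0, x + 1, 0], [0, 0, x + 5]]) + (0)·det([[0, x - 3, -2], [0, 0, 0], [0, 8, x + 5]]) - (1)·det([[0, x - 3, 0], [0, 0, x + 1], [0, 8, 0]]).

Evaluating gives χ_A(x) = x^4 + 4x^3 + 6x^2 + 4x + 1 = (x + 1)^4.

χ_A(x) = (x + 1)^4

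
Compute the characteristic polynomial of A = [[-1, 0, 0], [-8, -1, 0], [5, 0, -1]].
χ_A(x) = (x + 1)^3

xI - A = [[x + 1, 0, 0], [8, x + 1, 0], [-5, 0, x + 1]].

Expanding det(xI - A) along the first row:
det(xI - A) = + (x + 1)·det([[x + 1, 0], [0, x + 1]]) - (0)·det([[8, 0], [-5, x + 1]]) + (0)·det([[8, x + 1], [-5, 0]]).

Evaluating gives χ_A(x) = x^3 + 3x^2 + 3x + 1 = (x + 1)^3.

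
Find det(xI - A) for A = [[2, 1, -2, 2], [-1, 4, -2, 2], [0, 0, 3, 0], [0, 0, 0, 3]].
xI - A = [[x - 2, -1, 2, -2], [1, x - 4, 2, -2], [0, 0, x - 3, 0], [0, 0, 0, x - 3]].

Expanding det(xI - A) along the first row:
det(xI - A) = + (x - 2)·det([[x - 4, 2, -2], [0, x - 3, 0], [0, 0, x - 3]]) - (-1)·det([[1, 2, -2], [0, x - 3, 0], [0, 0, x - 3]]) + (2)·det([[1, x - 4, -2], [0, 0, 0], [0, 0, x - 3]]) - (-2)·det([[1, x - 4, 2], [0, 0, x - 3], [0, 0, 0]]).

Evaluating gives χ_A(x) = x^4 - 12x^3 + 54x^2 - 108x + 81 = (x - 3)^4.

χ_A(x) = (x - 3)^4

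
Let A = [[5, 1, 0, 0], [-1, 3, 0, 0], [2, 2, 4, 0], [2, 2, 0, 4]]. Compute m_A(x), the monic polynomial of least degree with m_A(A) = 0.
The characteristic polynomial factors as (x - 4)^4. The minimal polynomial is ∏(x - λ)^{k_λ} where k_λ is the size of the largest Jordan block at λ.

For λ = 4: rank(A - 4I) = 1, and the largest Jordan block has size 2 (the smallest k with rank((A - 4I)^k) = rank((A - 4I)^(k+1))).

So m_A(x) = (x - 4)^2.

m_A(x) = (x - 4)^2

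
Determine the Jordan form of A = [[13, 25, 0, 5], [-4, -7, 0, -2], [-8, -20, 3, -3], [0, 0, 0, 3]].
The characteristic polynomial is det(xI - A) = (x - 3)^4, so the eigenvalues are 3 (algebraic multiplicity 4).

For λ = 3: rank(A - 3I) = 2, rank((A - 3I)^2) = 0. The eigenspace has dimension 4 - 2 = 2, so there are 2 Jordan blocks; the rank sequence gives block sizes [2, 2].

Assembling the blocks gives the Jordan form J above.

J = [[3, 1, 0, 0], [0, 3, 0, 0], [0, 0, 3, 1], [0, 0, 0, 3]]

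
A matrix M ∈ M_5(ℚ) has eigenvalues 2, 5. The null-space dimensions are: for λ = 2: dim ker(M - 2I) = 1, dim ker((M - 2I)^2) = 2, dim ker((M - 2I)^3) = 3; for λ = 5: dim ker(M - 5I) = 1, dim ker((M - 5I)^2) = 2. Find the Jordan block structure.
Jordan blocks: (2, 3), (5, 2)

λ = 2: successive nullity increments [1, 1, 1] count blocks of size ≥ k; block sizes are [3].
λ = 5: successive nullity increments [1, 1] count blocks of size ≥ k; block sizes are [2].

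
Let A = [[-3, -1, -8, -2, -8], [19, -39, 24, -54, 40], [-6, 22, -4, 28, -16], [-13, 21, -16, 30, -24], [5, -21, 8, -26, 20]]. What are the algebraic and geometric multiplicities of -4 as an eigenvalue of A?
The characteristic polynomial is (x - 4)^3(x + 4)^2, so the factor x + 4 appears with exponent 2: the algebraic multiplicity is 2.

rank(A + 4I) = 3, so the eigenspace has dimension 5 - 3 = 2: the geometric multiplicity is 2.

algebraic multiplicity 2, geometric multiplicity 2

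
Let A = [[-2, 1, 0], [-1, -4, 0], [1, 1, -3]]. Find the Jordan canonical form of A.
J = [[-3, 1, 0], [0, -3, 0], [0, 0, -3]]

The characteristic polynomial is det(xI - A) = (x + 3)^3, so the eigenvalues are -3 (algebraic multiplicity 3).

For λ = -3: rank(A + 3I) = 1, rank((A + 3I)^2) = 0. The eigenspace has dimension 3 - 1 = 2, so there are 2 Jordan blocks; the rank sequence gives block sizes [2, 1].

Assembling the blocks gives the Jordan form J above.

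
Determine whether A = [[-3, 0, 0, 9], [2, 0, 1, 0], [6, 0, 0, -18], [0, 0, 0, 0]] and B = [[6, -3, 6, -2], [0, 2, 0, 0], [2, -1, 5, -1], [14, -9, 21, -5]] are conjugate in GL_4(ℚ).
No.

trace(A) = -3 but trace(B) = 8. The trace is a similarity invariant, so A and B are not similar.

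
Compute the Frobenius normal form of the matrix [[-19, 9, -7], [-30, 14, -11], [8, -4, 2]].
R = [[0, 0, -4], [1, 0, -6], [0, 1, -3]]

The invariant factors of A (the non-unit diagonal entries of the Smith normal form of xI - A over ℚ[x]) are (x + 1)(x^2 + 2x + 4), each dividing the next. The characteristic polynomial is their product, (x + 1)(x^2 + 2x + 4).

The rational canonical form is the block-diagonal matrix of companion matrices C(f_i):
R = [[0, 0, -4], [1, 0, -6], [0, 1, -3]].

Note the characteristic polynomial does not split into linear factors over ℚ, so A has no Jordan form over ℚ; the rational canonical form exists over any field.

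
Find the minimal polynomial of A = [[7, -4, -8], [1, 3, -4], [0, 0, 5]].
The characteristic polynomial factors as (x - 5)^3. The minimal polynomial is ∏(x - λ)^{k_λ} where k_λ is the size of the largest Jordan block at λ.

For λ = 5: rank(A - 5I) = 1, and the largest Jordan block has size 2 (the smallest k with rank((A - 5I)^k) = rank((A - 5I)^(k+1))).

So m_A(x) = (x - 5)^2.

m_A(x) = (x - 5)^2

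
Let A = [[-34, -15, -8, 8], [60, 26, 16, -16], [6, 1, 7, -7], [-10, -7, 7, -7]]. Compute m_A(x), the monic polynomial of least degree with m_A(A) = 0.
m_A(x) = x^2(x + 4)^2

The characteristic polynomial factors as x^2(x + 4)^2. The minimal polynomial is ∏(x - λ)^{k_λ} where k_λ is the size of the largest Jordan block at λ.

For λ = -4: rank(A + 4I) = 3, and the largest Jordan block has size 2 (the smallest k with rank((A + 4I)^k) = rank((A + 4I)^(k+1))).
For λ = 0: rank(A) = 3, and the largest Jordan block has size 2 (the smallest k with rank(A^k) = rank(A^(k+1))).

So m_A(x) = x^2(x + 4)^2.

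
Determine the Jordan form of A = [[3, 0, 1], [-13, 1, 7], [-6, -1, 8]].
The characteristic polynomial is det(xI - A) = (x - 4)^3, so the eigenvalues are 4 (algebraic multiplicity 3).

For λ = 4: rank(A - 4I) = 2, rank((A - 4I)^2) = 1, rank((A - 4I)^3) = 0. The eigenspace has dimension 3 - 2 = 1, so there is 1 Jordan block; the rank sequence gives block sizes [3].

Assembling the blocks gives the Jordan form J above.

J = [[4, 1, 0], [0, 4, 1], [0, 0, 4]]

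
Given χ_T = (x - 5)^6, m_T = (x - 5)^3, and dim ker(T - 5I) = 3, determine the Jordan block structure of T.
Jordan blocks: (5, 3), (5, 2), (5, 1)

λ = 5: algebraic multiplicity 6 (exponent in χ_T), largest block size 3 (exponent in m_T), 3 blocks (geometric multiplicity). These force block sizes [3, 2, 1].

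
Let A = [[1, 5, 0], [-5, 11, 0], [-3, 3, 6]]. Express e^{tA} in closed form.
A has Jordan form J = [[6, 1, 0], [0, 6, 0], [0, 0, 6]] with A = PJP^{-1}, so e^{tA} = P e^{tJ} P^{-1}.

For a Jordan block J_k(λ), e^{tJ_k(λ)} = e^{λt} · (I + tN + t^2 N^2/2! + ... + t^{k-1} N^{k-1}/(k-1)!) where N is the nilpotent superdiagonal part.

Assembling the blocks and conjugating back gives the entries of e^{tA} as shown above.

e^{tA} = [[(1 - 5*t)*e^{6*t}, 5*t*e^{6*t}, 0], [-5*t*e^{6*t}, (5*t + 1)*e^{6*t}, 0], [-3*t*e^{6*t}, 3*t*e^{6*t}, e^{6*t}]]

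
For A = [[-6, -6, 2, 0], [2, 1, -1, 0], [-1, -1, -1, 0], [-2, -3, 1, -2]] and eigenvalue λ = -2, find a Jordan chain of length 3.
We seek v_1 ∈ ker((A + 2I)^3) \ ker((A + 2I)^2), then set v_{i+1} = (A + 2I) v_i.

One such chain is v_1 = [[1, 0, 0, 0]]^T, v_2 = [[-4, 2, -1, -2]]^T, v_3 = [[2, -1, 1, 1]]^T. Check: (A + 2I) v_3 = [[0, 0, 0, 0]]^T = 0.

v_1 = [[1, 0, 0, 0]]^T, v_2 = [[-4, 2, -1, -2]]^T, v_3 = [[2, -1, 1, 1]]^T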